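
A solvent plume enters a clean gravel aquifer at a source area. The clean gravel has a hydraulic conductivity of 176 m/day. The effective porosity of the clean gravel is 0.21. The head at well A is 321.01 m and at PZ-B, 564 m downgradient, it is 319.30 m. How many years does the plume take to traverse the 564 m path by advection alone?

0.608

Hydraulic gradient i = (321.01 − 319.30) / 564 = 1.71 / 564 = 0.003032.
Darcy flux q = K · i = 176.0 × 0.003032 = 0.5336 m/day.
Seepage velocity v = q / n_e = 0.5336 / 0.21 = 2.541 m/day.
Travel time t = L / v = 564 / 2.541 = 222.0 days = 0.6077 years.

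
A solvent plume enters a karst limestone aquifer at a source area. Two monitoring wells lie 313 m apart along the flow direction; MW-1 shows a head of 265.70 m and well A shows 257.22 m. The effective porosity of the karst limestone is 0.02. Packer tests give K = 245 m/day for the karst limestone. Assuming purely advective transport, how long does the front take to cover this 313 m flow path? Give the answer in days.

Hydraulic gradient i = (265.70 − 257.22) / 313 = 8.48 / 313 = 0.02709.
Darcy flux q = K · i = 245.0 × 0.02709 = 6.638 m/day.
Seepage velocity v = q / n_e = 6.638 / 0.02 = 331.9 m/day.
Travel time t = L / v = 313 / 331.9 = 0.9431 days.

0.943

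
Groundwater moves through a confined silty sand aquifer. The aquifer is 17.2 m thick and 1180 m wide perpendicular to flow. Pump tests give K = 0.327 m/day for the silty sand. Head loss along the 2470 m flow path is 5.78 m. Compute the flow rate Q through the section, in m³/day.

Cross-sectional area A = 1180 × 17.2 = 20296 m².
Hydraulic gradient i = Δh / L = 5.78 / 2470 = 0.002340.
Darcy's law: Q = K · A · i = 0.3270 × 20296 × 0.002340 = 15.53 m³/day.

15.5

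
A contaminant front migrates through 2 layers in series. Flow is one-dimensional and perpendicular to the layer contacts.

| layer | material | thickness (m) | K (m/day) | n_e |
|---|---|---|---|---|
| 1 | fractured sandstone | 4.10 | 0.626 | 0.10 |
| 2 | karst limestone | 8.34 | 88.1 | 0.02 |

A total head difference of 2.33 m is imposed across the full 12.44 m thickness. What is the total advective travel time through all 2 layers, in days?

1.64

With flow normal to the layers, continuity requires the same specific discharge q through every layer.
Σ(b_i/K_i) = 4.10/0.626 + 8.34/88.1 = 6.644 d.
q = Δh / Σ(b_i/K_i) = 2.33 / 6.644 = 0.3507 m/day.
In each layer the seepage velocity is v_i = q/n_i, so the layer transit time is t_i = b_i·n_i / q:
  layer 1 (fractured sandstone): t_1 = 4.10 × 0.10 / 0.3507 = 1.169 d
  layer 2 (karst limestone): t_2 = 8.34 × 0.02 / 0.3507 = 0.4756 d
Total t = Σ t_i = 1.645 days.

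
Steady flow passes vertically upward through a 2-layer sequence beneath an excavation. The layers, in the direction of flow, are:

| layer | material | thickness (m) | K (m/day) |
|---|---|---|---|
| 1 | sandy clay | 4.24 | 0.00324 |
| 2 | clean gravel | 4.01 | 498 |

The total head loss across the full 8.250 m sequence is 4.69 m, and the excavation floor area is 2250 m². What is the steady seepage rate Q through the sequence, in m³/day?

Flow is perpendicular to layering, so the layers act in series and the equivalent K is the thickness-weighted harmonic mean.
Total thickness L = 4.24 + 4.01 = 8.250 m.
Σ(b_i/K_i) = 4.24/0.00324 + 4.01/498 = 1309 d.
K_eq = L / Σ(b_i/K_i) = 8.250 / 1309 = 0.006304 m/day.
Q = K_eq · A · (Δh/L) = 0.006304 × 2250 × (4.69/8.250) = 8.064 m³/day.

8.06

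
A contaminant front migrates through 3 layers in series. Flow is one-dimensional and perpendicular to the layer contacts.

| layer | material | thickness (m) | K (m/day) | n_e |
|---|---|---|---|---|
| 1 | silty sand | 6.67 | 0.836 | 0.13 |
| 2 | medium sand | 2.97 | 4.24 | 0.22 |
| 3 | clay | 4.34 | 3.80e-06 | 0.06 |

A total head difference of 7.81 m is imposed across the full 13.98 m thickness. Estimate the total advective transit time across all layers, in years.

713

With flow normal to the layers, continuity requires the same specific discharge q through every layer.
Σ(b_i/K_i) = 6.67/0.836 + 2.97/4.24 + 4.34/3.80e-06 = 1.142e+06 d.
q = Δh / Σ(b_i/K_i) = 7.81 / 1.142e+06 = 6.838e-06 m/day.
In each layer the seepage velocity is v_i = q/n_i, so the layer transit time is t_i = b_i·n_i / q:
  layer 1 (silty sand): t_1 = 6.67 × 0.13 / 6.838e-06 = 1.268e+05 d
  layer 2 (medium sand): t_2 = 2.97 × 0.22 / 6.838e-06 = 95552 d
  layer 3 (clay): t_3 = 4.34 × 0.06 / 6.838e-06 = 38080 d
Total t = Σ t_i = 2.604e+05 days = 713.0 years.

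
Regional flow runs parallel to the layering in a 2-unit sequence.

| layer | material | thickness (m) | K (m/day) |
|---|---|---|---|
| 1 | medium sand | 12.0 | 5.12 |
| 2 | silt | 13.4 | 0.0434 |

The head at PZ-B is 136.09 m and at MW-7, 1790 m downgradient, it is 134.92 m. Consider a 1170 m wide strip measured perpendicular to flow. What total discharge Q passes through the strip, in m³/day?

Flow is parallel to layering, so each bed carries its own Darcy discharge and the transmissivities add.
Σ(K_i·b_i) = 5.12×12.0 + 0.0434×13.4 = 62.02 m²/day.
Hydraulic gradient i = (136.09 − 134.92) / 1790 = 1.17 / 1790 = 0.0006536.
Q = Σ(K_i·b_i) · W · i = 62.02 × 1170 × 0.0006536 = 47.43 m³/day.

47.4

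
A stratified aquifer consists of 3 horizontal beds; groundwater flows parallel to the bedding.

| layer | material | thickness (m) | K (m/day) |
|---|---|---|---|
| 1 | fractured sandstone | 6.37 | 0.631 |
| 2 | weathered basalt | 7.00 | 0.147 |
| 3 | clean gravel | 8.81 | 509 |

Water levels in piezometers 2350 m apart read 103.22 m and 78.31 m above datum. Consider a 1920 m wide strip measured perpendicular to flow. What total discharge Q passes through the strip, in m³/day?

Flow is parallel to layering, so each bed carries its own Darcy discharge and the transmissivities add.
Σ(K_i·b_i) = 0.631×6.37 + 0.147×7.00 + 509×8.81 = 4489 m²/day.
Hydraulic gradient i = (103.22 − 78.31) / 2350 = 24.91 / 2350 = 0.01060.
Q = Σ(K_i·b_i) · W · i = 4489 × 1920 × 0.01060 = 91367 m³/day.

91400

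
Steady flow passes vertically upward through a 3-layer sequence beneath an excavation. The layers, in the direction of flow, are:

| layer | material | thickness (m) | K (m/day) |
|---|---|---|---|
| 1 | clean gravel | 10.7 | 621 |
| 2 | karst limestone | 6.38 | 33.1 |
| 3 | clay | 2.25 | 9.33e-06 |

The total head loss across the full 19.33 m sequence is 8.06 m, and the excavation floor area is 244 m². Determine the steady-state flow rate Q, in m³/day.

Flow is perpendicular to layering, so the layers act in series and the equivalent K is the thickness-weighted harmonic mean.
Total thickness L = 10.7 + 6.38 + 2.25 = 19.33 m.
Σ(b_i/K_i) = 10.7/621 + 6.38/33.1 + 2.25/9.33e-06 = 2.412e+05 d.
K_eq = L / Σ(b_i/K_i) = 19.33 / 2.412e+05 = 8.015e-05 m/day.
Q = K_eq · A · (Δh/L) = 8.015e-05 × 244 × (8.06/19.33) = 0.008155 m³/day.

0.00815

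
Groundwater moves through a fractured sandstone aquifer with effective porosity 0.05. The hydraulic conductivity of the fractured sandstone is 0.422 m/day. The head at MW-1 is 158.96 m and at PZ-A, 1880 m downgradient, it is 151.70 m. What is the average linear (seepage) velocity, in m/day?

Hydraulic gradient i = (158.96 − 151.70) / 1880 = 7.26 / 1880 = 0.003862.
Darcy flux q = K · i = 0.4220 × 0.003862 = 0.001630 m/day.
Seepage velocity v = q / n_e = 0.001630 / 0.05 = 0.03259 m/day.

0.0326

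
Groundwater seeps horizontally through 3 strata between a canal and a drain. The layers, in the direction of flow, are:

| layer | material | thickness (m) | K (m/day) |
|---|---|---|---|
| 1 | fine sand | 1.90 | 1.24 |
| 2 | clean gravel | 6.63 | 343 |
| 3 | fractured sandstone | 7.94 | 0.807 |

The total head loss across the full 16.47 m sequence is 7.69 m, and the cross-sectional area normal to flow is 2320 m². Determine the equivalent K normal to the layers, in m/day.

1.45

Flow is perpendicular to layering, so the layers act in series and the equivalent K is the thickness-weighted harmonic mean.
Total thickness L = 1.90 + 6.63 + 7.94 = 16.47 m.
Σ(b_i/K_i) = 1.90/1.24 + 6.63/343 + 7.94/0.807 = 11.39 d.
K_eq = L / Σ(b_i/K_i) = 16.47 / 11.39 = 1.446 m/day.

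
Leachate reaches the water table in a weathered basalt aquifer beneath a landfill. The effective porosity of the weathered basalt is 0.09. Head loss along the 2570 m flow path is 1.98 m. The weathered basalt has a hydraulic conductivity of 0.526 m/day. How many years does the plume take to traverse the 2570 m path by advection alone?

1560

Hydraulic gradient i = Δh / L = 1.98 / 2570 = 0.0007704.
Darcy flux q = K · i = 0.5260 × 0.0007704 = 0.0004052 m/day.
Seepage velocity v = q / n_e = 0.0004052 / 0.09 = 0.004503 m/day.
Travel time t = L / v = 2570 / 0.004503 = 5.708e+05 days = 1563 years.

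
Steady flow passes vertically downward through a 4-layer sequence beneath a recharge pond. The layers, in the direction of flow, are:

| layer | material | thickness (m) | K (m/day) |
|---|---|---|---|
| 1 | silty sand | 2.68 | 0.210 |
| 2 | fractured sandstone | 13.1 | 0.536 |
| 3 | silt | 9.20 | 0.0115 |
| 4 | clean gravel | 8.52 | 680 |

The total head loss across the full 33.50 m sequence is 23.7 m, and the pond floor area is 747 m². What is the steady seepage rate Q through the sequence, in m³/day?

21.1

Flow is perpendicular to layering, so the layers act in series and the equivalent K is the thickness-weighted harmonic mean.
Total thickness L = 2.68 + 13.1 + 9.20 + 8.52 = 33.50 m.
Σ(b_i/K_i) = 2.68/0.210 + 13.1/0.536 + 9.20/0.0115 + 8.52/680 = 837.2 d.
K_eq = L / Σ(b_i/K_i) = 33.50 / 837.2 = 0.04001 m/day.
Q = K_eq · A · (Δh/L) = 0.04001 × 747 × (23.7/33.50) = 21.15 m³/day.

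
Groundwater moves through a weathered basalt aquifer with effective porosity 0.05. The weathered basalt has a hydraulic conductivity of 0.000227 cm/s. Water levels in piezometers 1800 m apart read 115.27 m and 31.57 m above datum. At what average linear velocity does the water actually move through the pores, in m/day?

Convert K: 0.000227 cm/s × 864 = 0.1961 m/day.
Hydraulic gradient i = (115.27 − 31.57) / 1800 = 83.7 / 1800 = 0.04650.
Darcy flux q = K · i = 0.1961 × 0.04650 = 0.009120 m/day.
Seepage velocity v = q / n_e = 0.009120 / 0.05 = 0.1824 m/day.

0.182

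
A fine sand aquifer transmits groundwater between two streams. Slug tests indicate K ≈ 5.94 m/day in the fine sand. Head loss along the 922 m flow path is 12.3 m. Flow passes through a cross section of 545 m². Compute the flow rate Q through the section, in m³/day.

Hydraulic gradient i = Δh / L = 12.3 / 922 = 0.01334.
Darcy's law: Q = K · A · i = 5.940 × 545.0 × 0.01334 = 43.19 m³/day.

43.2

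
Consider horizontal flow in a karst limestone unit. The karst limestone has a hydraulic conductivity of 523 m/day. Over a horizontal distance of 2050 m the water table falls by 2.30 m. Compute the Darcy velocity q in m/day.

0.587

Hydraulic gradient i = Δh / L = 2.30 / 2050 = 0.001122.
Specific discharge q = K · i = 523.0 × 0.001122 = 0.5868 m/day.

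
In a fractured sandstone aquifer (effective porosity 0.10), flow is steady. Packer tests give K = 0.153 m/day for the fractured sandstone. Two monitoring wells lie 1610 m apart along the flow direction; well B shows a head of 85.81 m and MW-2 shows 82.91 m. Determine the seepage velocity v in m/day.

Hydraulic gradient i = (85.81 − 82.91) / 1610 = 2.9 / 1610 = 0.001801.
Darcy flux q = K · i = 0.1530 × 0.001801 = 0.0002756 m/day.
Seepage velocity v = q / n_e = 0.0002756 / 0.10 = 0.002756 m/day.

0.00276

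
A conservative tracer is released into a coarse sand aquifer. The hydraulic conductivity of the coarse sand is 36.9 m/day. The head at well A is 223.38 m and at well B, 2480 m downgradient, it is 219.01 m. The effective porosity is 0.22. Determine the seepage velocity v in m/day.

Hydraulic gradient i = (223.38 − 219.01) / 2480 = 4.37 / 2480 = 0.001762.
Darcy flux q = K · i = 36.90 × 0.001762 = 0.06502 m/day.
Seepage velocity v = q / n_e = 0.06502 / 0.22 = 0.2956 m/day.

0.296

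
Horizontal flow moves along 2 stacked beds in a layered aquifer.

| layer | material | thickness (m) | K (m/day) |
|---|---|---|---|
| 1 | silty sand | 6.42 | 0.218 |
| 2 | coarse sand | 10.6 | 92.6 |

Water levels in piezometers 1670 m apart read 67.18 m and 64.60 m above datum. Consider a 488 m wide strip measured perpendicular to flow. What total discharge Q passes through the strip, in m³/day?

741

Flow is parallel to layering, so each bed carries its own Darcy discharge and the transmissivities add.
Σ(K_i·b_i) = 0.218×6.42 + 92.6×10.6 = 983.0 m²/day.
Hydraulic gradient i = (67.18 − 64.60) / 1670 = 2.58 / 1670 = 0.001545.
Q = Σ(K_i·b_i) · W · i = 983.0 × 488 × 0.001545 = 741.1 m³/day.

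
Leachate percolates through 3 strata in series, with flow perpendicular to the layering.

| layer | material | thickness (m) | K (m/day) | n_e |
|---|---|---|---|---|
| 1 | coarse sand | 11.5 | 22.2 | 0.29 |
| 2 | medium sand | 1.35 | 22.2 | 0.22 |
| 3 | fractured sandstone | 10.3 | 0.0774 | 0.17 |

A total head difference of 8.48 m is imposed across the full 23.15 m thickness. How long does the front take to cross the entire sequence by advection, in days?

With flow normal to the layers, continuity requires the same specific discharge q through every layer.
Σ(b_i/K_i) = 11.5/22.2 + 1.35/22.2 + 10.3/0.0774 = 133.7 d.
q = Δh / Σ(b_i/K_i) = 8.48 / 133.7 = 0.06345 m/day.
In each layer the seepage velocity is v_i = q/n_i, so the layer transit time is t_i = b_i·n_i / q:
  layer 1 (coarse sand): t_1 = 11.5 × 0.29 / 0.06345 = 52.56 d
  layer 2 (medium sand): t_2 = 1.35 × 0.22 / 0.06345 = 4.681 d
  layer 3 (fractured sandstone): t_3 = 10.3 × 0.17 / 0.06345 = 27.60 d
Total t = Σ t_i = 84.84 days.

84.8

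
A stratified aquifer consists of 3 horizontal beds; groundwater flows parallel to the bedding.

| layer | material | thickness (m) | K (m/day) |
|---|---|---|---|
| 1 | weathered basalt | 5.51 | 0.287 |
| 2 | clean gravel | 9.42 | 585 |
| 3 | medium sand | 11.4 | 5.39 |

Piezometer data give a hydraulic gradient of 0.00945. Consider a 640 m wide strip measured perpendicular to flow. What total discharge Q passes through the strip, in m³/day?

Flow is parallel to layering, so each bed carries its own Darcy discharge and the transmissivities add.
Σ(K_i·b_i) = 0.287×5.51 + 585×9.42 + 5.39×11.4 = 5574 m²/day.
Hydraulic gradient i = 0.00945.
Q = Σ(K_i·b_i) · W · i = 5574 × 640 × 0.009450 = 33710 m³/day.

33700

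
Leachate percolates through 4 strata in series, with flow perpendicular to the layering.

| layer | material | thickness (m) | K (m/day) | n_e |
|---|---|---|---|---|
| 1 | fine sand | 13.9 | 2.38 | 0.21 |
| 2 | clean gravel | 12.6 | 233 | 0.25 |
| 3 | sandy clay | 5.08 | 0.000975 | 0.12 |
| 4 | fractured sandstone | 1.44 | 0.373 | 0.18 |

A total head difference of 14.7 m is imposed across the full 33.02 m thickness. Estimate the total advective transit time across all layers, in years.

6.75

With flow normal to the layers, continuity requires the same specific discharge q through every layer.
Σ(b_i/K_i) = 13.9/2.38 + 12.6/233 + 5.08/0.000975 + 1.44/0.373 = 5220 d.
q = Δh / Σ(b_i/K_i) = 14.7 / 5220 = 0.002816 m/day.
In each layer the seepage velocity is v_i = q/n_i, so the layer transit time is t_i = b_i·n_i / q:
  layer 1 (fine sand): t_1 = 13.9 × 0.21 / 0.002816 = 1037 d
  layer 2 (clean gravel): t_2 = 12.6 × 0.25 / 0.002816 = 1119 d
  layer 3 (sandy clay): t_3 = 5.08 × 0.12 / 0.002816 = 216.5 d
  layer 4 (fractured sandstone): t_4 = 1.44 × 0.18 / 0.002816 = 92.04 d
Total t = Σ t_i = 2464 days = 6.745 years.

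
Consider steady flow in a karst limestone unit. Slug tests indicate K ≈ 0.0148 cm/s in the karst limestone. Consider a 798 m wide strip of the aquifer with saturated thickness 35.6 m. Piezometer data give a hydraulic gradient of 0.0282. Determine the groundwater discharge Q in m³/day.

10200

Convert K: 0.0148 cm/s × 864 = 12.79 m/day.
Cross-sectional area A = 798 × 35.6 = 28409 m².
Hydraulic gradient i = 0.0282.
Darcy's law: Q = K · A · i = 12.79 × 28409 × 0.02820 = 10244 m³/day.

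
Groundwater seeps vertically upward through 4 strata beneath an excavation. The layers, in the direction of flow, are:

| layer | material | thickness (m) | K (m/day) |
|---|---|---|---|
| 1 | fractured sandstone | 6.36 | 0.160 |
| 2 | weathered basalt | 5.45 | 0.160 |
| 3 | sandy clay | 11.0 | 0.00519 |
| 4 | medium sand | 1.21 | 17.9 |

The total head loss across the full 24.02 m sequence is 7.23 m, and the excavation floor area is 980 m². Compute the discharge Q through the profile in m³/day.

3.23

Flow is perpendicular to layering, so the layers act in series and the equivalent K is the thickness-weighted harmonic mean.
Total thickness L = 6.36 + 5.45 + 11.0 + 1.21 = 24.02 m.
Σ(b_i/K_i) = 6.36/0.160 + 5.45/0.160 + 11.0/0.00519 + 1.21/17.9 = 2193 d.
K_eq = L / Σ(b_i/K_i) = 24.02 / 2193 = 0.01095 m/day.
Q = K_eq · A · (Δh/L) = 0.01095 × 980 × (7.23/24.02) = 3.230 m³/day.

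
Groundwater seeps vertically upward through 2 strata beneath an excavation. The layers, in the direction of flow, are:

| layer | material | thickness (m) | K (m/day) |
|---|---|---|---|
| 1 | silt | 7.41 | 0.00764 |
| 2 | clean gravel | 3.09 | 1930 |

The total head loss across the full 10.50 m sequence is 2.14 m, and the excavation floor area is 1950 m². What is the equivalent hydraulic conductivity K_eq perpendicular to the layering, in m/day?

0.0108

Flow is perpendicular to layering, so the layers act in series and the equivalent K is the thickness-weighted harmonic mean.
Total thickness L = 7.41 + 3.09 = 10.50 m.
Σ(b_i/K_i) = 7.41/0.00764 + 3.09/1930 = 969.9 d.
K_eq = L / Σ(b_i/K_i) = 10.50 / 969.9 = 0.01083 m/day.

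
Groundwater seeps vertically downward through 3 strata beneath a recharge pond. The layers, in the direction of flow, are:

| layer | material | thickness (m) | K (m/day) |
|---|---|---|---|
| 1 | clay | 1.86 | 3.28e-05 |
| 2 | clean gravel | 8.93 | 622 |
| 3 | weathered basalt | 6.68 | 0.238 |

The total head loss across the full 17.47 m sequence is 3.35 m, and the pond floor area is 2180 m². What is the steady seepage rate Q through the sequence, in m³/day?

Flow is perpendicular to layering, so the layers act in series and the equivalent K is the thickness-weighted harmonic mean.
Total thickness L = 1.86 + 8.93 + 6.68 = 17.47 m.
Σ(b_i/K_i) = 1.86/3.28e-05 + 8.93/622 + 6.68/0.238 = 56735 d.
K_eq = L / Σ(b_i/K_i) = 17.47 / 56735 = 0.0003079 m/day.
Q = K_eq · A · (Δh/L) = 0.0003079 × 2180 × (3.35/17.47) = 0.1287 m³/day.

0.129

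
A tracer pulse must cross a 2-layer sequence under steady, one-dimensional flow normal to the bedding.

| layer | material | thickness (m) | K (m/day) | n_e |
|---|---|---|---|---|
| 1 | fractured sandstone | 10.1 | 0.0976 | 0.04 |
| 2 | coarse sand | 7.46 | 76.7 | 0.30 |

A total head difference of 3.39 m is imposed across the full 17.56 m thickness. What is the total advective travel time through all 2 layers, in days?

80.7

With flow normal to the layers, continuity requires the same specific discharge q through every layer.
Σ(b_i/K_i) = 10.1/0.0976 + 7.46/76.7 = 103.6 d.
q = Δh / Σ(b_i/K_i) = 3.39 / 103.6 = 0.03273 m/day.
In each layer the seepage velocity is v_i = q/n_i, so the layer transit time is t_i = b_i·n_i / q:
  layer 1 (fractured sandstone): t_1 = 10.1 × 0.04 / 0.03273 = 12.34 d
  layer 2 (coarse sand): t_2 = 7.46 × 0.30 / 0.03273 = 68.38 d
Total t = Σ t_i = 80.73 days.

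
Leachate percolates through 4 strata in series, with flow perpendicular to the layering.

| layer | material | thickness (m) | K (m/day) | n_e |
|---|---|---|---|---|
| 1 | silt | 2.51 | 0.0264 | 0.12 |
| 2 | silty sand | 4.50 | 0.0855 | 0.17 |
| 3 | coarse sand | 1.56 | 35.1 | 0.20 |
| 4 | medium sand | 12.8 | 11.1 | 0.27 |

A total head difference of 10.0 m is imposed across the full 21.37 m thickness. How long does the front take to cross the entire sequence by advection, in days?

72.0

With flow normal to the layers, continuity requires the same specific discharge q through every layer.
Σ(b_i/K_i) = 2.51/0.0264 + 4.50/0.0855 + 1.56/35.1 + 12.8/11.1 = 148.9 d.
q = Δh / Σ(b_i/K_i) = 10.0 / 148.9 = 0.06716 m/day.
In each layer the seepage velocity is v_i = q/n_i, so the layer transit time is t_i = b_i·n_i / q:
  layer 1 (silt): t_1 = 2.51 × 0.12 / 0.06716 = 4.485 d
  layer 2 (silty sand): t_2 = 4.50 × 0.17 / 0.06716 = 11.39 d
  layer 3 (coarse sand): t_3 = 1.56 × 0.20 / 0.06716 = 4.646 d
  layer 4 (medium sand): t_4 = 12.8 × 0.27 / 0.06716 = 51.46 d
Total t = Σ t_i = 71.98 days.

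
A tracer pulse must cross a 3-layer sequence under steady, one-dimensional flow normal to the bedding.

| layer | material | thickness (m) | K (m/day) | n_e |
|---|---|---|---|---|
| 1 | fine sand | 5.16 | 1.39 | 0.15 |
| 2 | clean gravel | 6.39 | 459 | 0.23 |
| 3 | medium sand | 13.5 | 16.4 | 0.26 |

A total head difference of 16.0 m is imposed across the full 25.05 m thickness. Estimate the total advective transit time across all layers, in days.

1.64

With flow normal to the layers, continuity requires the same specific discharge q through every layer.
Σ(b_i/K_i) = 5.16/1.39 + 6.39/459 + 13.5/16.4 = 4.549 d.
q = Δh / Σ(b_i/K_i) = 16.0 / 4.549 = 3.517 m/day.
In each layer the seepage velocity is v_i = q/n_i, so the layer transit time is t_i = b_i·n_i / q:
  layer 1 (fine sand): t_1 = 5.16 × 0.15 / 3.517 = 0.2201 d
  layer 2 (clean gravel): t_2 = 6.39 × 0.23 / 3.517 = 0.4179 d
  layer 3 (medium sand): t_3 = 13.5 × 0.26 / 3.517 = 0.9980 d
Total t = Σ t_i = 1.636 days.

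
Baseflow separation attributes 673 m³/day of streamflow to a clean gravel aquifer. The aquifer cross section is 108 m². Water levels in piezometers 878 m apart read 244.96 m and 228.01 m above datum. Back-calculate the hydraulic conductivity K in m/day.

323

Hydraulic gradient i = (244.96 − 228.01) / 878 = 16.95 / 878 = 0.01931.
From Q = K·A·i, K = Q / (A·i) = 673 / (108.0 × 0.01931) = 322.8 m/day.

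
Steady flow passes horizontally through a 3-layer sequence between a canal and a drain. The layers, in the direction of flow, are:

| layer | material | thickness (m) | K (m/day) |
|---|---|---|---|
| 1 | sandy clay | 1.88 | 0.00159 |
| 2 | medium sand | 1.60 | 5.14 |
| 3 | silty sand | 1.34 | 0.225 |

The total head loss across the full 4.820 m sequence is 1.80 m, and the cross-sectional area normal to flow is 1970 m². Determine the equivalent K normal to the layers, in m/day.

0.00405

Flow is perpendicular to layering, so the layers act in series and the equivalent K is the thickness-weighted harmonic mean.
Total thickness L = 1.88 + 1.60 + 1.34 = 4.820 m.
Σ(b_i/K_i) = 1.88/0.00159 + 1.60/5.14 + 1.34/0.225 = 1189 d.
K_eq = L / Σ(b_i/K_i) = 4.820 / 1189 = 0.004055 m/day.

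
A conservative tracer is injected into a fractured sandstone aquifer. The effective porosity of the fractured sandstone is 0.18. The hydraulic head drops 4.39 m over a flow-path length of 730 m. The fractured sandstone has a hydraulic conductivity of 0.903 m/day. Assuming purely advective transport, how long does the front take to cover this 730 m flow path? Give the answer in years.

66.2

Hydraulic gradient i = Δh / L = 4.39 / 730 = 0.006014.
Darcy flux q = K · i = 0.9030 × 0.006014 = 0.005430 m/day.
Seepage velocity v = q / n_e = 0.005430 / 0.18 = 0.03017 m/day.
Travel time t = L / v = 730 / 0.03017 = 24197 days = 66.25 years.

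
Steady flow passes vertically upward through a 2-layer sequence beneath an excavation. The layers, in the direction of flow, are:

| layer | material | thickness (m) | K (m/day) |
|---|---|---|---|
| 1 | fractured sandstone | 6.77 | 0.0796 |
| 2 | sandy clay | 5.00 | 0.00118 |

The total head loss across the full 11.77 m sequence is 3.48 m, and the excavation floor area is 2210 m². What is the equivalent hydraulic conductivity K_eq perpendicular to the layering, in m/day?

Flow is perpendicular to layering, so the layers act in series and the equivalent K is the thickness-weighted harmonic mean.
Total thickness L = 6.77 + 5.00 = 11.77 m.
Σ(b_i/K_i) = 6.77/0.0796 + 5.00/0.00118 = 4322 d.
K_eq = L / Σ(b_i/K_i) = 11.77 / 4322 = 0.002723 m/day.

0.00272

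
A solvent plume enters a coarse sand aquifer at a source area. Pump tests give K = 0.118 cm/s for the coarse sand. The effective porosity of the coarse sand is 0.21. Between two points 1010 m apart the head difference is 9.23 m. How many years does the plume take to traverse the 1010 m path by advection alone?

0.623

Convert K: 0.118 cm/s × 864 = 102.0 m/day.
Hydraulic gradient i = Δh / L = 9.23 / 1010 = 0.009139.
Darcy flux q = K · i = 102.0 × 0.009139 = 0.9317 m/day.
Seepage velocity v = q / n_e = 0.9317 / 0.21 = 4.437 m/day.
Travel time t = L / v = 1010 / 4.437 = 227.6 days = 0.6233 years.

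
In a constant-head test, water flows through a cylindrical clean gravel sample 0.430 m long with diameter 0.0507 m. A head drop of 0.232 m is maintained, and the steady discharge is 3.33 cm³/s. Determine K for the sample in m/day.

264

Cross-sectional area A = π·(d/2)² = π × (0.0507/2)² = 0.002019 m².
Convert discharge: 3.33 cm³/s = 3.330e-06 m³/s.
Darcy's law rearranged: K = Q·L / (A·Δh) = 3.330e-06 × 0.430 / (0.002019 × 0.232) = 0.003057 m/s = 264.1 m/day.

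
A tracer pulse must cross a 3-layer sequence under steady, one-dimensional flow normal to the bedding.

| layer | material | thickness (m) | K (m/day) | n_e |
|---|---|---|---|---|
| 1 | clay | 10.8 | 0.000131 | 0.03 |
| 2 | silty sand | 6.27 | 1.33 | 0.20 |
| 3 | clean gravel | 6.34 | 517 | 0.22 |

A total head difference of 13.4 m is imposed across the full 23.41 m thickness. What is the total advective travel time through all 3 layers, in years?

50.1

With flow normal to the layers, continuity requires the same specific discharge q through every layer.
Σ(b_i/K_i) = 10.8/0.000131 + 6.27/1.33 + 6.34/517 = 82447 d.
q = Δh / Σ(b_i/K_i) = 13.4 / 82447 = 0.0001625 m/day.
In each layer the seepage velocity is v_i = q/n_i, so the layer transit time is t_i = b_i·n_i / q:
  layer 1 (clay): t_1 = 10.8 × 0.03 / 0.0001625 = 1994 d
  layer 2 (silty sand): t_2 = 6.27 × 0.20 / 0.0001625 = 7716 d
  layer 3 (clean gravel): t_3 = 6.34 × 0.22 / 0.0001625 = 8582 d
Total t = Σ t_i = 18291 days = 50.08 years.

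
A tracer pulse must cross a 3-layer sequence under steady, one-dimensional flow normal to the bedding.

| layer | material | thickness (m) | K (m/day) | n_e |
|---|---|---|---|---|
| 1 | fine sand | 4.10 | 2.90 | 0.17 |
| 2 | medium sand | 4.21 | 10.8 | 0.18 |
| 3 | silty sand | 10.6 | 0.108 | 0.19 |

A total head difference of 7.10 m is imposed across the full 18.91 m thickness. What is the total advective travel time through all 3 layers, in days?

With flow normal to the layers, continuity requires the same specific discharge q through every layer.
Σ(b_i/K_i) = 4.10/2.90 + 4.21/10.8 + 10.6/0.108 = 99.95 d.
q = Δh / Σ(b_i/K_i) = 7.10 / 99.95 = 0.07103 m/day.
In each layer the seepage velocity is v_i = q/n_i, so the layer transit time is t_i = b_i·n_i / q:
  layer 1 (fine sand): t_1 = 4.10 × 0.17 / 0.07103 = 9.812 d
  layer 2 (medium sand): t_2 = 4.21 × 0.18 / 0.07103 = 10.67 d
  layer 3 (silty sand): t_3 = 10.6 × 0.19 / 0.07103 = 28.35 d
Total t = Σ t_i = 48.83 days.

48.8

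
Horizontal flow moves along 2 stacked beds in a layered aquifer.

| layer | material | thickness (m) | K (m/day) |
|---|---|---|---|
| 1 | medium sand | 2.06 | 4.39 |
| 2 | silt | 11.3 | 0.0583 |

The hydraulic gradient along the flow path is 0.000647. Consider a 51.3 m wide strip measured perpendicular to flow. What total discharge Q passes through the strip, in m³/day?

Flow is parallel to layering, so each bed carries its own Darcy discharge and the transmissivities add.
Σ(K_i·b_i) = 4.39×2.06 + 0.0583×11.3 = 9.702 m²/day.
Hydraulic gradient i = 0.000647.
Q = Σ(K_i·b_i) · W · i = 9.702 × 51.3 × 0.0006470 = 0.3220 m³/day.

0.322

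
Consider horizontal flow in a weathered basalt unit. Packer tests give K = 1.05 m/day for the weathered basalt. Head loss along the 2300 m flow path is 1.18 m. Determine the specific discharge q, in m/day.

0.000539

Hydraulic gradient i = Δh / L = 1.18 / 2300 = 0.0005130.
Specific discharge q = K · i = 1.050 × 0.0005130 = 0.0005387 m/day.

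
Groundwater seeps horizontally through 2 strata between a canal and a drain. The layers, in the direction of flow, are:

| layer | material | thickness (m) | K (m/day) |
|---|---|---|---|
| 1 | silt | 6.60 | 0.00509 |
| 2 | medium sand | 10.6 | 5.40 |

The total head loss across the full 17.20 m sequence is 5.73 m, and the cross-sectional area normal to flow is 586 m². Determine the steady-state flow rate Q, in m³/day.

Flow is perpendicular to layering, so the layers act in series and the equivalent K is the thickness-weighted harmonic mean.
Total thickness L = 6.60 + 10.6 = 17.20 m.
Σ(b_i/K_i) = 6.60/0.00509 + 10.6/5.40 = 1299 d.
K_eq = L / Σ(b_i/K_i) = 17.20 / 1299 = 0.01324 m/day.
Q = K_eq · A · (Δh/L) = 0.01324 × 586 × (5.73/17.20) = 2.586 m³/day.

2.59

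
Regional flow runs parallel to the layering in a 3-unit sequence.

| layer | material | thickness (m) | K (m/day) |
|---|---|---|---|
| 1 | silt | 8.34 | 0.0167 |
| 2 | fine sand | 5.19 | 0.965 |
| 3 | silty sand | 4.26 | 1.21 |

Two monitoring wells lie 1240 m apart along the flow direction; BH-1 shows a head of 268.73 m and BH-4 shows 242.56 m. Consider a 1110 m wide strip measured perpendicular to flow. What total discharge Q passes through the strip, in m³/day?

241

Flow is parallel to layering, so each bed carries its own Darcy discharge and the transmissivities add.
Σ(K_i·b_i) = 0.0167×8.34 + 0.965×5.19 + 1.21×4.26 = 10.30 m²/day.
Hydraulic gradient i = (268.73 − 242.56) / 1240 = 26.17 / 1240 = 0.02110.
Q = Σ(K_i·b_i) · W · i = 10.30 × 1110 × 0.02110 = 241.3 m³/day.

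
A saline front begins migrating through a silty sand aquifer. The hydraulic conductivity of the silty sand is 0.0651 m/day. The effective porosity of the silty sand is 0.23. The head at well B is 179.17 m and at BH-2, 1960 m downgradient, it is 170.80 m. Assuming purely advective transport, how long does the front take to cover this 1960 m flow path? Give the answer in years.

4440

Hydraulic gradient i = (179.17 − 170.80) / 1960 = 8.37 / 1960 = 0.004270.
Darcy flux q = K · i = 0.06510 × 0.004270 = 0.0002780 m/day.
Seepage velocity v = q / n_e = 0.0002780 / 0.23 = 0.001209 m/day.
Travel time t = L / v = 1960 / 0.001209 = 1.622e+06 days = 4440 years.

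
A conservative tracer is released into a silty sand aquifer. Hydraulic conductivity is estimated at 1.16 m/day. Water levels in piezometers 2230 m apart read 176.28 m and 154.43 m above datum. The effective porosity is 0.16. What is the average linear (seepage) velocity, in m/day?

0.0710

Hydraulic gradient i = (176.28 − 154.43) / 2230 = 21.85 / 2230 = 0.009798.
Darcy flux q = K · i = 1.160 × 0.009798 = 0.01137 m/day.
Seepage velocity v = q / n_e = 0.01137 / 0.16 = 0.07104 m/day.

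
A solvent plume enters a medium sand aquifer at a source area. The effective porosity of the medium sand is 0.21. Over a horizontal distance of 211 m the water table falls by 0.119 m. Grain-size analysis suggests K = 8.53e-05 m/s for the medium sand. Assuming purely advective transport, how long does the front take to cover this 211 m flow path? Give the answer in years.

29.2

Convert K: 8.53e-05 m/s × 86400 = 7.370 m/day.
Hydraulic gradient i = Δh / L = 0.119 / 211 = 0.0005640.
Darcy flux q = K · i = 7.370 × 0.0005640 = 0.004156 m/day.
Seepage velocity v = q / n_e = 0.004156 / 0.21 = 0.01979 m/day.
Travel time t = L / v = 211 / 0.01979 = 10660 days = 29.19 years.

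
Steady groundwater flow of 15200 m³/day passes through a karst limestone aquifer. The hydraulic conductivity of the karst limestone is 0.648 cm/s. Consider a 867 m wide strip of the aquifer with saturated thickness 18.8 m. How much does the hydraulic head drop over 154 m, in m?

Convert K: 0.648 cm/s × 864 = 559.9 m/day.
Cross-sectional area A = 867 × 18.8 = 16300 m².
From Q = K·A·i, i = Q / (K·A) = 15200 / (559.9 × 16300) = 0.001666.
Head loss Δh = i · L = 0.001666 × 154 = 0.2565 m.

0.257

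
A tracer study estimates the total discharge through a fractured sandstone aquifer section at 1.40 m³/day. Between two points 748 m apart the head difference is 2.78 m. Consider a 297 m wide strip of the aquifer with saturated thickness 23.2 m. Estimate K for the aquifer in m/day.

0.0547

Cross-sectional area A = 297 × 23.2 = 6890 m².
Hydraulic gradient i = Δh / L = 2.78 / 748 = 0.003717.
From Q = K·A·i, K = Q / (A·i) = 1.40 / (6890 × 0.003717) = 0.05467 m/day.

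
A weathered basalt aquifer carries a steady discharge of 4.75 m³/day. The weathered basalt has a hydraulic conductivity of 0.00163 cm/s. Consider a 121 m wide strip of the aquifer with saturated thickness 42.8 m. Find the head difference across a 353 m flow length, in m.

Convert K: 0.00163 cm/s × 864 = 1.408 m/day.
Cross-sectional area A = 121 × 42.8 = 5179 m².
From Q = K·A·i, i = Q / (K·A) = 4.75 / (1.408 × 5179) = 0.0006513.
Head loss Δh = i · L = 0.0006513 × 353 = 0.2299 m.

0.230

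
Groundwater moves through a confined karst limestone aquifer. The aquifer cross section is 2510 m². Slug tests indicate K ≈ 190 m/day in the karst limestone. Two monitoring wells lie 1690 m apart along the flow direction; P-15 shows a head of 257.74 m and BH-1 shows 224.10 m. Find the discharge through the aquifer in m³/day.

9490

Hydraulic gradient i = (257.74 − 224.10) / 1690 = 33.64 / 1690 = 0.01991.
Darcy's law: Q = K · A · i = 190.0 × 2510 × 0.01991 = 9493 m³/day.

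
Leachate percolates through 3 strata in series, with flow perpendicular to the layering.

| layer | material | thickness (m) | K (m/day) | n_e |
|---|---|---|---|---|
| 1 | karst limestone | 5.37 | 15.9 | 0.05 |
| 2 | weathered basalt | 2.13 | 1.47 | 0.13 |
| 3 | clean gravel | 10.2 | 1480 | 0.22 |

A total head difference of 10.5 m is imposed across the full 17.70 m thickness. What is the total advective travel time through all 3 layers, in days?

0.476

With flow normal to the layers, continuity requires the same specific discharge q through every layer.
Σ(b_i/K_i) = 5.37/15.9 + 2.13/1.47 + 10.2/1480 = 1.794 d.
q = Δh / Σ(b_i/K_i) = 10.5 / 1.794 = 5.854 m/day.
In each layer the seepage velocity is v_i = q/n_i, so the layer transit time is t_i = b_i·n_i / q:
  layer 1 (karst limestone): t_1 = 5.37 × 0.05 / 5.854 = 0.04587 d
  layer 2 (weathered basalt): t_2 = 2.13 × 0.13 / 5.854 = 0.04730 d
  layer 3 (clean gravel): t_3 = 10.2 × 0.22 / 5.854 = 0.3833 d
Total t = Σ t_i = 0.4765 days.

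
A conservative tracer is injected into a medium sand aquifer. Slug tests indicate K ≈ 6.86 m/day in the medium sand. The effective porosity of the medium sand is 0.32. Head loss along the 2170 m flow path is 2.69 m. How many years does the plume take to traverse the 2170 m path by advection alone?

Hydraulic gradient i = Δh / L = 2.69 / 2170 = 0.001240.
Darcy flux q = K · i = 6.860 × 0.001240 = 0.008504 m/day.
Seepage velocity v = q / n_e = 0.008504 / 0.32 = 0.02657 m/day.
Travel time t = L / v = 2170 / 0.02657 = 81657 days = 223.6 years.

224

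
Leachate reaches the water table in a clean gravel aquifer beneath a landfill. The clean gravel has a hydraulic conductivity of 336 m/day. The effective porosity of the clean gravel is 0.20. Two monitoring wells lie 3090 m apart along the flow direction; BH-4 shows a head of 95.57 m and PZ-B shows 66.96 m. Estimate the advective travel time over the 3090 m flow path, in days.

199

Hydraulic gradient i = (95.57 − 66.96) / 3090 = 28.61 / 3090 = 0.009259.
Darcy flux q = K · i = 336.0 × 0.009259 = 3.111 m/day.
Seepage velocity v = q / n_e = 3.111 / 0.20 = 15.55 m/day.
Travel time t = L / v = 3090 / 15.55 = 198.7 days.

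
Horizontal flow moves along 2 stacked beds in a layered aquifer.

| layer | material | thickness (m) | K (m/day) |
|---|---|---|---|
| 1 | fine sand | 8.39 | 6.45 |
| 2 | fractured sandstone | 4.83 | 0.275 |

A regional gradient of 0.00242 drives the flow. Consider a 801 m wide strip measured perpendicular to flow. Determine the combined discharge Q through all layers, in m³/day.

Flow is parallel to layering, so each bed carries its own Darcy discharge and the transmissivities add.
Σ(K_i·b_i) = 6.45×8.39 + 0.275×4.83 = 55.44 m²/day.
Hydraulic gradient i = 0.00242.
Q = Σ(K_i·b_i) · W · i = 55.44 × 801 × 0.002420 = 107.5 m³/day.

107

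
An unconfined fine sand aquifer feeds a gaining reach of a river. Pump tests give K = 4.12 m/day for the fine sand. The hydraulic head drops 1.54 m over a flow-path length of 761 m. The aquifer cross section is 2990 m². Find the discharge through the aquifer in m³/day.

Hydraulic gradient i = Δh / L = 1.54 / 761 = 0.002024.
Darcy's law: Q = K · A · i = 4.120 × 2990 × 0.002024 = 24.93 m³/day.

24.9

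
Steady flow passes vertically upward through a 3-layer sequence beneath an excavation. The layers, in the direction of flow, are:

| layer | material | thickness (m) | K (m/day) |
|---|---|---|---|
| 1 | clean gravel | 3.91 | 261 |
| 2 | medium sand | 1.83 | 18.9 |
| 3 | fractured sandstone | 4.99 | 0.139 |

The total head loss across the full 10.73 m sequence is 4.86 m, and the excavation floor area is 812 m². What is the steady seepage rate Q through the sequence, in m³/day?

110

Flow is perpendicular to layering, so the layers act in series and the equivalent K is the thickness-weighted harmonic mean.
Total thickness L = 3.91 + 1.83 + 4.99 = 10.73 m.
Σ(b_i/K_i) = 3.91/261 + 1.83/18.9 + 4.99/0.139 = 36.01 d.
K_eq = L / Σ(b_i/K_i) = 10.73 / 36.01 = 0.2980 m/day.
Q = K_eq · A · (Δh/L) = 0.2980 × 812 × (4.86/10.73) = 109.6 m³/day.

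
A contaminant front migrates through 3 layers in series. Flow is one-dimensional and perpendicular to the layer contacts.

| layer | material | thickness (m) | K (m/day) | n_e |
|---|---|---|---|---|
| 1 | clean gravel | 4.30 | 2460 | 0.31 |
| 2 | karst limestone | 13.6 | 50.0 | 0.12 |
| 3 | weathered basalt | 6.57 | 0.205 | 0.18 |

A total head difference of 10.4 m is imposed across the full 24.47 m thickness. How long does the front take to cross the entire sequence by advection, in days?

With flow normal to the layers, continuity requires the same specific discharge q through every layer.
Σ(b_i/K_i) = 4.30/2460 + 13.6/50.0 + 6.57/0.205 = 32.32 d.
q = Δh / Σ(b_i/K_i) = 10.4 / 32.32 = 0.3218 m/day.
In each layer the seepage velocity is v_i = q/n_i, so the layer transit time is t_i = b_i·n_i / q:
  layer 1 (clean gravel): t_1 = 4.30 × 0.31 / 0.3218 = 4.143 d
  layer 2 (karst limestone): t_2 = 13.6 × 0.12 / 0.3218 = 5.072 d
  layer 3 (weathered basalt): t_3 = 6.57 × 0.18 / 0.3218 = 3.675 d
Total t = Σ t_i = 12.89 days.

12.9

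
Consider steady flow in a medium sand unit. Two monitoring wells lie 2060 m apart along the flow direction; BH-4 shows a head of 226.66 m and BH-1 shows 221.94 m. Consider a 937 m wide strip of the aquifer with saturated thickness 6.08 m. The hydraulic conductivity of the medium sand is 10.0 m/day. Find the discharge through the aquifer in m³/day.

131

Cross-sectional area A = 937 × 6.08 = 5697 m².
Hydraulic gradient i = (226.66 − 221.94) / 2060 = 4.72 / 2060 = 0.002291.
Darcy's law: Q = K · A · i = 10.00 × 5697 × 0.002291 = 130.5 m³/day.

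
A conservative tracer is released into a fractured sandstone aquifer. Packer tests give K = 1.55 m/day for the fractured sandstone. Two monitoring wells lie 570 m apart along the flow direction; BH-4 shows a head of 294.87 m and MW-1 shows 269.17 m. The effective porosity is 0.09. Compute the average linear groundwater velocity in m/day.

0.777

Hydraulic gradient i = (294.87 − 269.17) / 570 = 25.7 / 570 = 0.04509.
Darcy flux q = K · i = 1.550 × 0.04509 = 0.06989 m/day.
Seepage velocity v = q / n_e = 0.06989 / 0.09 = 0.7765 m/day.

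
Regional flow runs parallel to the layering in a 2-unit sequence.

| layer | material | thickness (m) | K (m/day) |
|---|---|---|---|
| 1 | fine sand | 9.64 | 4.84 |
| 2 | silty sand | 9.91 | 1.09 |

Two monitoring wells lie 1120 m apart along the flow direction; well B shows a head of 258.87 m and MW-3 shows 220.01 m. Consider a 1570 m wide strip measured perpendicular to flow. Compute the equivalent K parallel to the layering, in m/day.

2.94

Flow is parallel to layering, so each bed carries its own Darcy discharge and the transmissivities add.
Σ(K_i·b_i) = 4.84×9.64 + 1.09×9.91 = 57.46 m²/day.
Total thickness b = 19.55 m, so K_eq = Σ(K_i·b_i)/b = 2.939 m/day.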